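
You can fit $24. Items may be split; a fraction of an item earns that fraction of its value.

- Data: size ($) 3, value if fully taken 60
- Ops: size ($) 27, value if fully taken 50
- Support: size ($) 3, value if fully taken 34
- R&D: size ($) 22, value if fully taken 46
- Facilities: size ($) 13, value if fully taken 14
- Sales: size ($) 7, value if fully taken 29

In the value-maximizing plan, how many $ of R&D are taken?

Rank by value-to-size ratio: Data 60/3≈20, Support 34/3≈11.3, Sales 29/7≈4.14, R&D 46/22≈2.09, Ops 50/27≈1.85, Facilities 14/13≈1.08.
Take all of Data (3 $, value 60) → 21 $ left.
Support: take in full, 3 $ for value 34 → 18 left.
Sales: take in full, 7 $ for value 29 → 11 left.
Only 11 $ remain; take 11/22 of R&D for value 46×11/22 = 23.

11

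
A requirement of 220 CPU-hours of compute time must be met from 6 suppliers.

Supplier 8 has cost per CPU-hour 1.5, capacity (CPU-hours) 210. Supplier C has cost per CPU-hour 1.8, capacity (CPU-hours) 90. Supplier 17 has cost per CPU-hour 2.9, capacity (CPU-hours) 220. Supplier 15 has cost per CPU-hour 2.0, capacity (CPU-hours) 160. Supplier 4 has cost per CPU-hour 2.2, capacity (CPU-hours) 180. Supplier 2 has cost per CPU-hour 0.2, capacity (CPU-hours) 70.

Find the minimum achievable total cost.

239

Fill from the cheapest supplier first.
Take 70 from Supplier 2 at 0.2 ; need 150 more.
Supplier 8 (1.5): take the remaining 150 ; done.
Supplier C, Supplier 15, Supplier 4, Supplier 17: unused.
Cost = 70×0.2 + 150×1.5 = 239.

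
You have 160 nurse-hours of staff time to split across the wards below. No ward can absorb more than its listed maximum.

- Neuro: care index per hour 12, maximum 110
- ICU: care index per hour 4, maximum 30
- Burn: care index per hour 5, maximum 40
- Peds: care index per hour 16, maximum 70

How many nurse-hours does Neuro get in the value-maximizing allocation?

90

Rank by care index per hour: Peds 16 > Neuro 12 > Burn 5 > ICU 4.
Give Peds 70 to hit its cap of 70 — 90 left.
Neuro has room for 110 but only 90 remain, so it gets 90.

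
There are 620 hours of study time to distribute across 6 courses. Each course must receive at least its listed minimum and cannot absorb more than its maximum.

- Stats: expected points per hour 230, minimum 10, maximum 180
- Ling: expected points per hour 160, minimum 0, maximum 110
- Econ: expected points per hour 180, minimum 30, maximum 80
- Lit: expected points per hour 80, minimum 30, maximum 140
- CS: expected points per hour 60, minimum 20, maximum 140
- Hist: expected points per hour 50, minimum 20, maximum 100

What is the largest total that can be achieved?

Meeting every minimum uses 10+0+30+30+20+20 = 110 hours, leaving 510.
Order the courses by expected points per hour: Stats 230 > Econ 180 > Ling 160 > Lit 80 > CS 60 > Hist 50.
Give Stats 170 more to hit its cap of 180 — 340 left.
Give Econ 50 more to hit its cap of 80 — 290 left.
Give Ling 110 more to hit its cap of 110 — 180 left.
Lit takes 110 more to reach its cap of 140 — 70 left.
CS: +70 (room for 120) → 90. Pool exhausted.
Total = 230×180 + 160×110 + 180×80 + 80×140 + 60×90 + 50×20 = 91000.

91000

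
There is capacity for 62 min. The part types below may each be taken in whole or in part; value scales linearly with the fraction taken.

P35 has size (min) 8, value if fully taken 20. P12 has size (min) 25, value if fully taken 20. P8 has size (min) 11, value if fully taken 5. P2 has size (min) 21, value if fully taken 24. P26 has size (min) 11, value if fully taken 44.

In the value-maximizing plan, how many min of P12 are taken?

Sort by value density: P26 44/11≈4, P35 20/8≈2.5, P2 24/21≈1.14, P12 20/25≈0.8, P8 5/11≈0.455.
P26: take in full, 11 min for value 44 ; 51 left.
Take all of P35 (8 min, value 20) ; 43 min left.
P2: take in full, 21 min for value 24 ; 22 left.
Only 22 min remain; take 22/25 of P12 for value 20×22/25 = 17.6.

22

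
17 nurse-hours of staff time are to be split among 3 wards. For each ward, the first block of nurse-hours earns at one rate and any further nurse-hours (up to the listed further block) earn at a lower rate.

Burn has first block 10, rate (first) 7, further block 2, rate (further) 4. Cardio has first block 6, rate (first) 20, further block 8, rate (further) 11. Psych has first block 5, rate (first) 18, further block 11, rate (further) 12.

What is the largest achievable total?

Rank every tier by rate: Cardio/first 20 > Psych/first 18 > Psych/second 12 > Cardio/second 11 > Burn/first 7 > Burn/second 4.
Fill Cardio first block (6 at 20) → 11 left.
Psych first at 18: fill all 5 → 6 left.
Psych/second: +6 of 11 at 12; pool empty.
Total = 20×6 + 18×5 + 12×6 = 282.

282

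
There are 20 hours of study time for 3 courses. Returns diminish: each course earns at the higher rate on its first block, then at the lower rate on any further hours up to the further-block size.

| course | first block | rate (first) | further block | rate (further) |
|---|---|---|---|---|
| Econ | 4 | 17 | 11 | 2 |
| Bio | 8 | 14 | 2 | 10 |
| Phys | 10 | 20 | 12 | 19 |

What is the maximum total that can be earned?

390

Order all 6 blocks by rate: Phys/T1 20 > Phys/T2 19 > Econ/T1 17 > Bio/T1 14 > Bio/T2 10 > Econ/T2 2.
Phys/T1 (20): +10 → 10 left.
Phys/T2: +10 of 12 at 19; pool empty.
Total = 20×10 + 19×10 = 390.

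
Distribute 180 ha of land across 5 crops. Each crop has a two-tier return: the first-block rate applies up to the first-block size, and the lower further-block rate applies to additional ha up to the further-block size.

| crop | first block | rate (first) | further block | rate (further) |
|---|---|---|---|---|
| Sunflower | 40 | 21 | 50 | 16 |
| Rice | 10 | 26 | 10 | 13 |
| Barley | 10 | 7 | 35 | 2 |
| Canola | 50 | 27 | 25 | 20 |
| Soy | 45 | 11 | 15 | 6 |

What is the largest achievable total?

3815

Treat each block as its own option and order by rate: Canola/T1 27 > Rice/T1 26 > Sunflower/T1 21 > Canola/T2 20 > Sunflower/T2 16 > Rice/T2 13 > Soy/T1 11 > Barley/T1 7 > Soy/T2 6 > Barley/T2 2.
Canola T1 at 27: fill all 50 ; 130 left.
Rice T1 at 26: fill all 10 ; 120 left.
Sunflower/T1 (21): +40 ; 80 left.
Fill Canola T2 block (25 at 20) ; 55 left.
Sunflower/T2 (16): +50 ; 5 left.
Rice T2 at 13: only 5 left, fill 5.
Total = 27×50 + 26×10 + 21×40 + 20×25 + 16×50 + 13×5 = 3815.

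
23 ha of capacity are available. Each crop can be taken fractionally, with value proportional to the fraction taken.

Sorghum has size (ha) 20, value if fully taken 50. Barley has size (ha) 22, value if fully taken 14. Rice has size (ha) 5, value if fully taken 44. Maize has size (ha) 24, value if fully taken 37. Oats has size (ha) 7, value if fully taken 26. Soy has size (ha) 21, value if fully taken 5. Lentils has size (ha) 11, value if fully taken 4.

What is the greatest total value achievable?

97.5

Rank by value-to-size ratio: Rice 44/5≈8.8, Oats 26/7≈3.71, Sorghum 50/20≈2.5, Maize 37/24≈1.54, Barley 14/22≈0.636, Lentils 4/11≈0.364, Soy 5/21≈0.238.
All 5 ha of Rice fit (value 44) → 18 remain.
Oats: take in full, 7 ha for value 26 → 11 left.
Only 11 ha remain; take 11/20 of Sorghum for value 50×11/20 = 27.5.
Total value = 97.5.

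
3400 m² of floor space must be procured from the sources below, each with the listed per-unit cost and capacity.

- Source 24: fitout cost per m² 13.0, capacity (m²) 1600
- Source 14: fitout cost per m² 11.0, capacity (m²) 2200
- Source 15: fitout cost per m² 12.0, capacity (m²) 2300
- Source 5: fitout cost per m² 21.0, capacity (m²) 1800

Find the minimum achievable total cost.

Fill from the cheapest source first.
Source 14 (11.0): use full 2200 → 1200 m² to go.
Source 15 (12.0): take the remaining 1200 → done.
Source 24, Source 5: unused.
Cost = 2200×11.0 + 1200×12.0 = 38600.

38600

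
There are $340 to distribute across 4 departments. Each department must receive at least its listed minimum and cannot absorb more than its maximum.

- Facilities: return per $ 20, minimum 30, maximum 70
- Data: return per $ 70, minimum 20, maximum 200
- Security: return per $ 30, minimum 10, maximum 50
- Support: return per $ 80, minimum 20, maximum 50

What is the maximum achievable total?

Meeting every minimum uses 30+20+10+20 = 80 $, leaving 260.
Rank by return per $: Support 80 > Data 70 > Security 30 > Facilities 20.
Support takes 30 more to reach its cap of 50 — 230 left.
Data takes 180 more to reach its cap of 200 — 50 left.
Give Security 40 more to hit its cap of 50 — 10 left.
Facilities has room for 40 more but only 10 remain, so it gets 40.
Total = 20×40 + 70×200 + 30×50 + 80×50 = 20300.

20300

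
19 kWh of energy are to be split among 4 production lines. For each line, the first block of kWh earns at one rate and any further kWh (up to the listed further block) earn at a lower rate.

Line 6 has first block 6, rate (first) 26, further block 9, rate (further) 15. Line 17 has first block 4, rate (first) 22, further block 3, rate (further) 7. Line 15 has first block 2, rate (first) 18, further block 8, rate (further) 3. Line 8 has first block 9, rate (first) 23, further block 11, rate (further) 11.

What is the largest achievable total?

451

Order all 8 blocks by rate: Line 6/T1 26 > Line 8/T1 23 > Line 17/T1 22 > Line 15/T1 18 > Line 6/T2 15 > Line 8/T2 11 > Line 17/T2 7 > Line 15/T2 3.
Line 6 T1 at 26: fill all 6 ; 13 left.
Line 8 T1 at 23: fill all 9 ; 4 left.
Line 17 T1 at 22: fill all 4 ; 0 left.
Total = 26×6 + 23×9 + 22×4 = 451.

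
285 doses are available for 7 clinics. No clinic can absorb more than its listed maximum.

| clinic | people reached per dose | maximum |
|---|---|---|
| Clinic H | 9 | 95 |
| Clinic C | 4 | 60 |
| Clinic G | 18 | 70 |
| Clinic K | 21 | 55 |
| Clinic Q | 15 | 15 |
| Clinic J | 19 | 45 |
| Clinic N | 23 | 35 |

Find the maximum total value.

4885

Highest people reached per dose first: Clinic N 23 > Clinic K 21 > Clinic J 19 > Clinic G 18 > Clinic Q 15 > Clinic H 9 > Clinic C 4.
Give Clinic N 35 to hit its cap of 35 — 250 left.
Clinic K takes 55 to reach its cap of 55 — 195 left.
Give Clinic J 45 to hit its cap of 45 — 150 left.
Clinic G: +70 to 70 (cap) — 80 left.
Clinic Q: +15 to 15 (cap) — 65 left.
Only 65 left; Clinic H takes them to reach 65.
Total = 9×65 + 18×70 + 21×55 + 15×15 + 19×45 + 23×35 = 4885.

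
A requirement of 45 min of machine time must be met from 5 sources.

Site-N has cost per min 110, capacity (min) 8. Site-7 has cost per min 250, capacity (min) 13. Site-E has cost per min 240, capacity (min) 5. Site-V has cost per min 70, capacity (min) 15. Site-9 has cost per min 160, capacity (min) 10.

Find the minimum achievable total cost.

Use sources in increasing cost order.
Site-V at 70: take all 15 min ; 30 still needed.
Site-N (110): use full 8 ; 22 min to go.
Site-9 at 160: take all 10 min ; 12 still needed.
Site-E at 240: take all 5 min ; 7 still needed.
Site-7 (250): take the remaining 7 ; done.
Cost = 15×70 + 8×110 + 10×160 + 5×240 + 7×250 = 6480.

6480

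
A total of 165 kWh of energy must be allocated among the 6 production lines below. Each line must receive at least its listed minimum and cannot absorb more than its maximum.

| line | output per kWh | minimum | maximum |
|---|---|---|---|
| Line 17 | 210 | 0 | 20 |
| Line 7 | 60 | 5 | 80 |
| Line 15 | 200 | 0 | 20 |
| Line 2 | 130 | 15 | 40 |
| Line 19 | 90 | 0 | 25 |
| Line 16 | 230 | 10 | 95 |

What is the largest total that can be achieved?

33600

Meeting every minimum uses 0+5+0+15+0+10 = 30 kWh, leaving 135.
Rank by output per kWh: Line 16 230 > Line 17 210 > Line 15 200 > Line 2 130 > Line 19 90 > Line 7 60.
Line 16: +85 to 95 (cap) — 50 left.
Line 17 takes 20 more to reach its cap of 20 — 30 left.
Line 15: +20 to 20 (cap) — 10 left.
Only 10 left; Line 2 takes them to reach 25.
Total = 210×20 + 60×5 + 200×20 + 130×25 + 230×95 = 33600.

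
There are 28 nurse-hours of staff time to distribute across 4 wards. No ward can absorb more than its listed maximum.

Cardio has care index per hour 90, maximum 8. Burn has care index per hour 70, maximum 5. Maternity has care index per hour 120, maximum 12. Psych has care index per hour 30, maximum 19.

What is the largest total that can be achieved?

2600

Rank by care index per hour: Maternity 120 > Cardio 90 > Burn 70 > Psych 30.
Maternity: +12 to 12 (cap) → 16 left.
Give Cardio 8 to hit its cap of 8 → 8 left.
Burn: +5 to 5 (cap) → 3 left.
Psych: +3 (room for 19) → 3. Pool exhausted.
Total = 90×8 + 70×5 + 120×12 + 30×3 = 2600.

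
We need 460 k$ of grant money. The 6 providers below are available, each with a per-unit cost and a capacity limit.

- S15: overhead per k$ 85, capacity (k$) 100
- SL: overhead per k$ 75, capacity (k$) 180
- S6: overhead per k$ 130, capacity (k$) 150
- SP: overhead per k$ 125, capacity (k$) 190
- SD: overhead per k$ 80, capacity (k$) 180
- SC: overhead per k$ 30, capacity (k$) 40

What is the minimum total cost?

Use providers in increasing cost order.
SC (30): use full 40 — 420 k$ to go.
SL (75): use full 180 — 240 k$ to go.
Take 180 from SD at 80 — need 60 more.
Take 60 from S15 at 85 to finish.
SP, S6: unused.
Cost = 40×30 + 180×75 + 180×80 + 60×85 = 34200.

34200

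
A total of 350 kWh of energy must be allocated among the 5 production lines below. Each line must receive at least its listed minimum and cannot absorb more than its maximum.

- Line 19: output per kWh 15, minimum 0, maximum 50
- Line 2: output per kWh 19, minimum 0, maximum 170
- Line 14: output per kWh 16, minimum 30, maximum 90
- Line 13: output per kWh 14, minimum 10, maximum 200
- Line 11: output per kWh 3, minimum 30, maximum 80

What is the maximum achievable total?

5650

Meeting every minimum uses 0+0+30+10+30 = 70 kWh, leaving 280.
Rank by output per kWh: Line 2 19 > Line 14 16 > Line 19 15 > Line 13 14 > Line 11 3.
Line 2: +170 to 170 (cap) — 110 left.
Line 14: +60 to 90 (cap) — 50 left.
Line 19: +50 to 50 (cap) — 0 left.
Total = 15×50 + 19×170 + 16×90 + 14×10 + 3×30 = 5650.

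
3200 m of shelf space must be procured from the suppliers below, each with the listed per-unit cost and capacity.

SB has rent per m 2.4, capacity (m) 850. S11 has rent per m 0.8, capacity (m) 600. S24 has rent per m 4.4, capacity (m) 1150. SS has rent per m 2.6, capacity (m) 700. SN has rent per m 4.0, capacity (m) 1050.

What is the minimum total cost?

Use suppliers in increasing cost order.
S11 at 0.8: take all 600 m ; 2600 still needed.
Take 850 from SB at 2.4 ; need 1750 more.
SS at 2.6: take all 700 m ; 1050 still needed.
SN (4.0): use full 1050 ; 0 m to go.
S24: unused.
Cost = 600×0.8 + 850×2.4 + 700×2.6 + 1050×4.0 = 8540.

8540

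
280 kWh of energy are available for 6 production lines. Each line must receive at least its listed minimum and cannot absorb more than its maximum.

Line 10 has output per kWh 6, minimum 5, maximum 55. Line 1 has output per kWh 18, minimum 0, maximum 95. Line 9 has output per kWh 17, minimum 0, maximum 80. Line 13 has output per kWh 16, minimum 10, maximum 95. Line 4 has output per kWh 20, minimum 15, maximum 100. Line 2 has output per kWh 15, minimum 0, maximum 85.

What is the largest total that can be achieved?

Meeting every minimum uses 5+0+0+10+15+0 = 30 kWh, leaving 250.
Rank by output per kWh: Line 4 20 > Line 1 18 > Line 9 17 > Line 13 16 > Line 2 15 > Line 10 6.
Give Line 4 85 more to hit its cap of 100 — 165 left.
Give Line 1 95 more to hit its cap of 95 — 70 left.
Line 9: +70 (room for 80) → 70. Pool exhausted.
Total = 6×5 + 18×95 + 17×70 + 16×10 + 20×100 = 5090.

5090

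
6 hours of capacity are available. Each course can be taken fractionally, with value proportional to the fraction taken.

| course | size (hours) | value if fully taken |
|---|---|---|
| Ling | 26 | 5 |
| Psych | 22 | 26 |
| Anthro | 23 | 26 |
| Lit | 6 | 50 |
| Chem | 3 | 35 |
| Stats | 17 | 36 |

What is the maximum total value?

60

Sort by value density: Chem 35/3≈11.7, Lit 50/6≈8.33, Stats 36/17≈2.12, Psych 26/22≈1.18, Anthro 26/23≈1.13, Ling 5/26≈0.192.
All 3 hours of Chem fit (value 35) ; 3 remain.
3 hours left: a 3/6 share of Lit gives 50×3/6 = 25.
Total value = 60.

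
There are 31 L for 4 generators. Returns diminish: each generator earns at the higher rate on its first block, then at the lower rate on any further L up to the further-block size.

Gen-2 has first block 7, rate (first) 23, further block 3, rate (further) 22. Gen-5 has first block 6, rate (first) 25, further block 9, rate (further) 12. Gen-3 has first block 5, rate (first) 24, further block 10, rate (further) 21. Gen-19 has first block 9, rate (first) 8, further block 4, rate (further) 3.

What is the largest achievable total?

Treat each block as its own option and order by rate: Gen-5/T1 25 > Gen-3/T1 24 > Gen-2/T1 23 > Gen-2/T2 22 > Gen-3/T2 21 > Gen-5/T2 12 > Gen-19/T1 8 > Gen-19/T2 3.
Fill Gen-5 T1 block (6 at 25) ; 25 left.
Fill Gen-3 T1 block (5 at 24) ; 20 left.
Fill Gen-2 T1 block (7 at 23) ; 13 left.
Gen-2 T2 at 22: fill all 3 ; 10 left.
Gen-3/T2 (21): +10 ; 0 left.
Total = 25×6 + 24×5 + 23×7 + 22×3 + 21×10 = 707.

707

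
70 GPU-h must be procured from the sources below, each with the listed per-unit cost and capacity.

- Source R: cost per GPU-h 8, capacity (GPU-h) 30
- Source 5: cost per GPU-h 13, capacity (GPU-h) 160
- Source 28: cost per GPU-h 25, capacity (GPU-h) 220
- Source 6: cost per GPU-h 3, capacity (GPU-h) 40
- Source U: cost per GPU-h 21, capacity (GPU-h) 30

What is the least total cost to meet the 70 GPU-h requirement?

360

Cheapest first:
Take 40 from Source 6 at 3 — need 30 more.
Take 30 from Source R at 8 — need 0 more.
Source 5, Source U, Source 28: unused.
Cost = 40×3 + 30×8 = 360.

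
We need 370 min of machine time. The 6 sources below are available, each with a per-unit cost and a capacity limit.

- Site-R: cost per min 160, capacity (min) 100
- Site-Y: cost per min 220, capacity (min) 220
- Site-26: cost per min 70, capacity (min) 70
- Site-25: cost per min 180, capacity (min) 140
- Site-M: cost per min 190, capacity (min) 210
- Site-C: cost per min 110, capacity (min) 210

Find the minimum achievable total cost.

Cheapest first:
Site-26 (70): use full 70 — 300 min to go.
Take 210 from Site-C at 110 — need 90 more.
Take 90 from Site-R at 160 to finish.
Site-25, Site-M, Site-Y: unused.
Cost = 70×70 + 210×110 + 90×160 = 42400.

42400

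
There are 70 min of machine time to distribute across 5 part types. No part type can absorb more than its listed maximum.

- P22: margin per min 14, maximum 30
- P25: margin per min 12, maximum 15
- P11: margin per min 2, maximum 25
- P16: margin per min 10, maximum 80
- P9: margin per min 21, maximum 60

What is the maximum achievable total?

Highest margin per min first: P9 21 > P22 14 > P25 12 > P16 10 > P11 2.
Give P9 60 to hit its cap of 60 → 10 left.
P22: +10 (room for 30) → 10. Pool exhausted.
Total = 14×10 + 21×60 = 1400.

1400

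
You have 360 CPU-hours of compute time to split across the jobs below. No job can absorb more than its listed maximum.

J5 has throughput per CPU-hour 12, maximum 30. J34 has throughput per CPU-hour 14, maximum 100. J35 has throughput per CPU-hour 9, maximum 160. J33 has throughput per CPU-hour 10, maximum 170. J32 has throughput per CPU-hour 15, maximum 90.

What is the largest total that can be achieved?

4510

Highest throughput per CPU-hour first: J32 15 > J34 14 > J5 12 > J33 10 > J35 9.
J32 takes 90 to reach its cap of 90 → 270 left.
J34 takes 100 to reach its cap of 100 → 170 left.
Give J5 30 to hit its cap of 30 → 140 left.
Only 140 left; J33 takes them to reach 140.
Total = 12×30 + 14×100 + 10×140 + 15×90 = 4510.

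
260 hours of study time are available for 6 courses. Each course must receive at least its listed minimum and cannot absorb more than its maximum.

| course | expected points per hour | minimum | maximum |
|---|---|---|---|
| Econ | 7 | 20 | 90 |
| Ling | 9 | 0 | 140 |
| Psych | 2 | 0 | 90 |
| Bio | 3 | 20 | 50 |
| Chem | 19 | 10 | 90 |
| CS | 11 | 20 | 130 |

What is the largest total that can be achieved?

Meeting every minimum uses 20+0+0+20+10+20 = 70 hours, leaving 190.
Rank by expected points per hour: Chem 19 > CS 11 > Ling 9 > Econ 7 > Bio 3 > Psych 2.
Give Chem 80 more to hit its cap of 90 — 110 left.
CS takes 110 more to reach its cap of 130 — 0 left.
Total = 7×20 + 3×20 + 19×90 + 11×130 = 3340.

3340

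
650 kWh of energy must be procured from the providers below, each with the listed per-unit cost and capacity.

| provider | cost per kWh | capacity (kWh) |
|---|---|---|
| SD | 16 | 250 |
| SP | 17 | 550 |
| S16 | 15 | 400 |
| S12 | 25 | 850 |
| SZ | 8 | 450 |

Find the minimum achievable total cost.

6600

Cheapest first:
Take 450 from SZ at 8 — need 200 more.
S16 (15): take the remaining 200 — done.
SD, SP, S12: unused.
Cost = 450×8 + 200×15 = 6600.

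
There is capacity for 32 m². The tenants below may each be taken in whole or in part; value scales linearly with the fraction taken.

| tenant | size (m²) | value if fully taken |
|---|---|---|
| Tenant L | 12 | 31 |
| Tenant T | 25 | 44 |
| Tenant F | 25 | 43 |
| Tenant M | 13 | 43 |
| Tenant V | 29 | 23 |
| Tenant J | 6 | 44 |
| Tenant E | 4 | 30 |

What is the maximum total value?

Best value per unit of size first: Tenant E 30/4≈7.5, Tenant J 44/6≈7.33, Tenant M 43/13≈3.31, Tenant L 31/12≈2.58, Tenant T 44/25≈1.76, Tenant F 43/25≈1.72, Tenant V 23/29≈0.793.
All 4 m² of Tenant E fit (value 30) — 28 remain.
Tenant J: take in full, 6 m² for value 44 — 22 left.
Tenant M: take in full, 13 m² for value 43 — 9 left.
Only 9 m² remain; take 9/12 of Tenant L for value 31×9/12 = 23.25.
Total value = 140.25.

140.25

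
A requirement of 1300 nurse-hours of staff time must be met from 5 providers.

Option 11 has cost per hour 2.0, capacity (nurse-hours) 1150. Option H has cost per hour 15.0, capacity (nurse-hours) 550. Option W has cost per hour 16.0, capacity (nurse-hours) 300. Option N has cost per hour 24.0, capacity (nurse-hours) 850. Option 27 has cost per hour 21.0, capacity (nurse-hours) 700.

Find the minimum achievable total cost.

4550

Use providers in increasing cost order.
Option 11 at 2.0: take all 1150 nurse-hours ; 150 still needed.
Option H at 15.0: take 150 of its 550 ; requirement met.
Option W, Option 27, Option N: unused.
Cost = 1150×2.0 + 150×15.0 = 4550.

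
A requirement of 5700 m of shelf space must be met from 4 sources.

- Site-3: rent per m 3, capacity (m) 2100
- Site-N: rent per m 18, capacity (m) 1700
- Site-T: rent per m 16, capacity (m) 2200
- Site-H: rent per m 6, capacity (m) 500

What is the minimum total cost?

60700

Fill from the cheapest source first.
Take 2100 from Site-3 at 3 — need 3600 more.
Site-H (6): use full 500 — 3100 m to go.
Site-T (16): use full 2200 — 900 m to go.
Take 900 from Site-N at 18 to finish.
Cost = 2100×3 + 500×6 + 2200×16 + 900×18 = 60700.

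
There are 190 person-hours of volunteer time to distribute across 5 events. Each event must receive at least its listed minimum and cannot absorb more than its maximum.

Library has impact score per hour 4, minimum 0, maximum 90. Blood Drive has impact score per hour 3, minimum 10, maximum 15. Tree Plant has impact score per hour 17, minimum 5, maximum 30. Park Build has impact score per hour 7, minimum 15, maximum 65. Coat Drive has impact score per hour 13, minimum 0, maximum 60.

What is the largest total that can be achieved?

Meeting every minimum uses 0+10+5+15+0 = 30 person-hours, leaving 160.
Highest impact score per hour first: Tree Plant 17 > Coat Drive 13 > Park Build 7 > Library 4 > Blood Drive 3.
Tree Plant takes 25 more to reach its cap of 30 → 135 left.
Give Coat Drive 60 more to hit its cap of 60 → 75 left.
Park Build takes 50 more to reach its cap of 65 → 25 left.
Only 25 left; Library takes them to reach 25.
Total = 4×25 + 3×10 + 17×30 + 7×65 + 13×60 = 1875.

1875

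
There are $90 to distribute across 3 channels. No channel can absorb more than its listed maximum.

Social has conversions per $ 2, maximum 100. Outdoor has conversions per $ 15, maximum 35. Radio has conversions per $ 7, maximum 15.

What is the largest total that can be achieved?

710

Order the channels by conversions per $: Outdoor 15 > Radio 7 > Social 2.
Outdoor takes 35 to reach its cap of 35 ; 55 left.
Give Radio 15 to hit its cap of 15 ; 40 left.
Social has room for 100 but only 40 remain, so it gets 40.
Total = 2×40 + 15×35 + 7×15 = 710.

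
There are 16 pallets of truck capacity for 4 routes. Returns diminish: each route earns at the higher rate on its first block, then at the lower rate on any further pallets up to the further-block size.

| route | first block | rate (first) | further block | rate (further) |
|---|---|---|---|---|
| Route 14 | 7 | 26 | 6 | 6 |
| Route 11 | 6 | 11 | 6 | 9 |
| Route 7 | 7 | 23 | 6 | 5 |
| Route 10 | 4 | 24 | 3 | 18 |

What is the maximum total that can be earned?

393

Order all 8 blocks by rate: Route 14/tier1 26 > Route 10/tier1 24 > Route 7/tier1 23 > Route 10/tier2 18 > Route 11/tier1 11 > Route 11/tier2 9 > Route 14/tier2 6 > Route 7/tier2 5.
Fill Route 14 tier1 block (7 at 26) → 9 left.
Fill Route 10 tier1 block (4 at 24) → 5 left.
Route 7 tier1 at 23: only 5 left, fill 5.
Total = 26×7 + 24×4 + 23×5 = 393.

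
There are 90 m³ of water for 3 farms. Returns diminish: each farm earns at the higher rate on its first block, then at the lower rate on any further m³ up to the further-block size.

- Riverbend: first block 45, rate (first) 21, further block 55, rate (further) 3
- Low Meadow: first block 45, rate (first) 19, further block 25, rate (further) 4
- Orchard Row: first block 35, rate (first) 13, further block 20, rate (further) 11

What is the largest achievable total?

1800

Order all 6 blocks by rate: Riverbend/tier1 21 > Low Meadow/tier1 19 > Orchard Row/tier1 13 > Orchard Row/tier2 11 > Low Meadow/tier2 4 > Riverbend/tier2 3.
Riverbend/tier1 (21): +45 — 45 left.
Low Meadow/tier1 (19): +45 — 0 left.
Total = 21×45 + 19×45 = 1800.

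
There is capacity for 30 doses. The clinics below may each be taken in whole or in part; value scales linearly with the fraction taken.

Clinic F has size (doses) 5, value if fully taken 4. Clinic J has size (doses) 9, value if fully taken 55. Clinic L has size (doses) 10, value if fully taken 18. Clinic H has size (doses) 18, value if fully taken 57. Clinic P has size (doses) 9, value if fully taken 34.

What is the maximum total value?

127

Best value per unit of size first: Clinic J 55/9≈6.11, Clinic P 34/9≈3.78, Clinic H 57/18≈3.17, Clinic L 18/10≈1.8, Clinic F 4/5≈0.8.
Clinic J: take in full, 9 doses for value 55 ; 21 left.
All 9 doses of Clinic P fit (value 34) ; 12 remain.
12 doses left: a 12/18 share of Clinic H gives 57×12/18 = 38.
Total value = 127.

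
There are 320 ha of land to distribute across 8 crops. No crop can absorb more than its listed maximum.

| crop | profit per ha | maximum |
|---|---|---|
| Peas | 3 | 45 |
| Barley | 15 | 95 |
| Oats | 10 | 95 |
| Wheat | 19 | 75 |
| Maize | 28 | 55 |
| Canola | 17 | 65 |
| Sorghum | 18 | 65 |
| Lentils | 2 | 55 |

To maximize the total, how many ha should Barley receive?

Highest profit per ha first: Maize 28 > Wheat 19 > Sorghum 18 > Canola 17 > Barley 15 > Oats 10 > Peas 3 > Lentils 2.
Maize takes 55 to reach its cap of 55 — 265 left.
Wheat: +75 to 75 (cap) — 190 left.
Give Sorghum 65 to hit its cap of 65 — 125 left.
Canola takes 65 to reach its cap of 65 — 60 left.
Barley: +60 (room for 95) → 60. Pool exhausted.

60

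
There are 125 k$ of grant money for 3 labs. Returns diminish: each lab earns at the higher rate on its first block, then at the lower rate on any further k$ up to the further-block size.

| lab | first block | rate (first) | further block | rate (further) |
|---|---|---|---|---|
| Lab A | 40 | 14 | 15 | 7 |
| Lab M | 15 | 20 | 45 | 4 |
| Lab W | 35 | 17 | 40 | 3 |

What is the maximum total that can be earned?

1640

Treat each block as its own option and order by rate: Lab M/T1 20 > Lab W/T1 17 > Lab A/T1 14 > Lab A/T2 7 > Lab M/T2 4 > Lab W/T2 3.
Lab M T1 at 20: fill all 15 ; 110 left.
Lab W T1 at 17: fill all 35 ; 75 left.
Fill Lab A T1 block (40 at 14) ; 35 left.
Fill Lab A T2 block (15 at 7) ; 20 left.
Lab M T2 at 4: only 20 left, fill 20.
Total = 20×15 + 17×35 + 14×40 + 7×15 + 4×20 = 1640.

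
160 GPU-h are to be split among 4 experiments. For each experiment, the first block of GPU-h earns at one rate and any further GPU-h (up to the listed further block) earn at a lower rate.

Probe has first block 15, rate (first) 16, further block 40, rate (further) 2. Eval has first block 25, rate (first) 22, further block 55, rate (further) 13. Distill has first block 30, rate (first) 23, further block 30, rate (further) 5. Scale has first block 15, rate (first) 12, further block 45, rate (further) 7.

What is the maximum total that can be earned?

2515

Rank every tier by rate: Distill/first 23 > Eval/first 22 > Probe/first 16 > Eval/second 13 > Scale/first 12 > Scale/second 7 > Distill/second 5 > Probe/second 2.
Distill/first (23): +30 → 130 left.
Fill Eval first block (25 at 22) → 105 left.
Fill Probe first block (15 at 16) → 90 left.
Fill Eval second block (55 at 13) → 35 left.
Scale/first (12): +15 → 20 left.
Scale/second: +20 of 45 at 7; pool empty.
Total = 23×30 + 22×25 + 16×15 + 13×55 + 12×15 + 7×20 = 2515.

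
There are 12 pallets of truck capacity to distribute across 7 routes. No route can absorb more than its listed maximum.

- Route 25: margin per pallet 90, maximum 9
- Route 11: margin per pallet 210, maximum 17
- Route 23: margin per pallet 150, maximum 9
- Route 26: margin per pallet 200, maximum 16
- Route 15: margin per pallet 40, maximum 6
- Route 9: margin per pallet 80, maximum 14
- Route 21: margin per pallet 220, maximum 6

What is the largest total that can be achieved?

2580

Highest margin per pallet first: Route 21 220 > Route 11 210 > Route 26 200 > Route 23 150 > Route 25 90 > Route 9 80 > Route 15 40.
Give Route 21 6 to hit its cap of 6 — 6 left.
Route 11: +6 (room for 17) → 6. Pool exhausted.
Total = 210×6 + 220×6 = 2580.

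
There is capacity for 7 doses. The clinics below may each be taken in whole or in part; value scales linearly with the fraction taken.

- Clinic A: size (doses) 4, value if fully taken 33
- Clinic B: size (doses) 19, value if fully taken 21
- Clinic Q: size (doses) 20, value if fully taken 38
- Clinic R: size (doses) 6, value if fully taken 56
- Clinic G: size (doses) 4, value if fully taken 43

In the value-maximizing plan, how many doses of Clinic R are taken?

3

Sort by value density: Clinic G 43/4≈10.8, Clinic R 56/6≈9.33, Clinic A 33/4≈8.25, Clinic Q 38/20≈1.9, Clinic B 21/19≈1.11.
Take all of Clinic G (4 doses, value 43) — 3 doses left.
3 doses left: a 3/6 share of Clinic R gives 56×3/6 = 28.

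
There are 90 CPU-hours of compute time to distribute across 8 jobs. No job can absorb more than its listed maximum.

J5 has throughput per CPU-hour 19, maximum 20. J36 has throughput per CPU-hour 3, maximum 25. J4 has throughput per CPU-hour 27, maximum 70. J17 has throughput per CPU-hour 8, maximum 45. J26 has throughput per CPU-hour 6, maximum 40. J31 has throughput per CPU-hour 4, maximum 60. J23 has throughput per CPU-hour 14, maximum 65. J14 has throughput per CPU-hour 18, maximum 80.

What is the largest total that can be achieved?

2270

Highest throughput per CPU-hour first: J4 27 > J5 19 > J14 18 > J23 14 > J17 8 > J26 6 > J31 4 > J36 3.
Give J4 70 to hit its cap of 70 → 20 left.
Give J5 20 to hit its cap of 20 → 0 left.
Total = 19×20 + 27×70 = 2270.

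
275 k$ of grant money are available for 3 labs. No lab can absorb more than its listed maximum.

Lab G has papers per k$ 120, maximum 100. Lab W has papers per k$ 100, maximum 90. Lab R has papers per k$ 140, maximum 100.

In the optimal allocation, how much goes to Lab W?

75

Order the labs by papers per k$: Lab R 140 > Lab G 120 > Lab W 100.
Lab R: +100 to 100 (cap) ; 175 left.
Lab G takes 100 to reach its cap of 100 ; 75 left.
Lab W: +75 (room for 90) → 75. Pool exhausted.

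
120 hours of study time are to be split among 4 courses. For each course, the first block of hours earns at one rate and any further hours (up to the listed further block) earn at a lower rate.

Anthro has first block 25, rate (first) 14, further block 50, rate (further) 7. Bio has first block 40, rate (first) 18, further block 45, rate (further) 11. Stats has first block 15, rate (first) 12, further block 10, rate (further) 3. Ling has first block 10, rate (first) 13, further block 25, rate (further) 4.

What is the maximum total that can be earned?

Rank every tier by rate: Bio/tier1 18 > Anthro/tier1 14 > Ling/tier1 13 > Stats/tier1 12 > Bio/tier2 11 > Anthro/tier2 7 > Ling/tier2 4 > Stats/tier2 3.
Bio/tier1 (18): +40 — 80 left.
Fill Anthro tier1 block (25 at 14) — 55 left.
Ling/tier1 (13): +10 — 45 left.
Stats/tier1 (12): +15 — 30 left.
Bio/tier2: +30 of 45 at 11; pool empty.
Total = 18×40 + 14×25 + 13×10 + 12×15 + 11×30 = 1710.

1710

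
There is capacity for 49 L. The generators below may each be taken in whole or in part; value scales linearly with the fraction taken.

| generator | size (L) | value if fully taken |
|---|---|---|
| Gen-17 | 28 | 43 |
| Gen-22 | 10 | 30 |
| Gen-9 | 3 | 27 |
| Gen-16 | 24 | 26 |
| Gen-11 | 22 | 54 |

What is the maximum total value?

132.5

Rank by value-to-size ratio: Gen-9 27/3≈9, Gen-22 30/10≈3, Gen-11 54/22≈2.45, Gen-17 43/28≈1.54, Gen-16 26/24≈1.08.
Gen-9: take in full, 3 L for value 27 → 46 left.
All 10 L of Gen-22 fit (value 30) → 36 remain.
All 22 L of Gen-11 fit (value 54) → 14 remain.
Fill the last 14 L with part of Gen-17: 14/28 of it earns 21.5.
Total value = 132.5.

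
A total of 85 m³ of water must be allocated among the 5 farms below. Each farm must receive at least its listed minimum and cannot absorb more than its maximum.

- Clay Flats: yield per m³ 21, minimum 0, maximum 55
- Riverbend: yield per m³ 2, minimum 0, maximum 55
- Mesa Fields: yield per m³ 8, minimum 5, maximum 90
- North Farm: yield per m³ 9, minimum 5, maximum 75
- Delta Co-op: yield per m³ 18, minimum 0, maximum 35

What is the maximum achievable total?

1600

Meeting every minimum uses 0+0+5+5+0 = 10 m³, leaving 75.
Order the farms by yield per m³: Clay Flats 21 > Delta Co-op 18 > North Farm 9 > Mesa Fields 8 > Riverbend 2.
Clay Flats takes 55 more to reach its cap of 55 ; 20 left.
Delta Co-op has room for 35 more but only 20 remain, so it gets 20.
Total = 21×55 + 8×5 + 9×5 + 18×20 = 1600.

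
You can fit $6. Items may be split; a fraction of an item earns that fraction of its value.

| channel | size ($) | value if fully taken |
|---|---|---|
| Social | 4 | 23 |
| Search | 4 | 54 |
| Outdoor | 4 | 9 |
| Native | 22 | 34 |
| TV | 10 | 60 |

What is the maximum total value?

Sort by value density: Search 54/4≈13.5, TV 60/10≈6, Social 23/4≈5.75, Outdoor 9/4≈2.25, Native 34/22≈1.55.
All 4 $ of Search fit (value 54) → 2 remain.
Only 2 $ remain; take 2/10 of TV for value 60×2/10 = 12.
Total value = 66.

66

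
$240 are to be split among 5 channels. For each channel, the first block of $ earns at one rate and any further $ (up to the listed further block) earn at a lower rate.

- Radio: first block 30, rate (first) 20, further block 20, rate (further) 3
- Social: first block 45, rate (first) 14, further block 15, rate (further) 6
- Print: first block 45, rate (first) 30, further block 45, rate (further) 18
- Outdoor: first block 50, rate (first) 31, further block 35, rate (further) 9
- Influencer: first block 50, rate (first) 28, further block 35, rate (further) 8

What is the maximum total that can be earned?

Order all 10 blocks by rate: Outdoor/T1 31 > Print/T1 30 > Influencer/T1 28 > Radio/T1 20 > Print/T2 18 > Social/T1 14 > Outdoor/T2 9 > Influencer/T2 8 > Social/T2 6 > Radio/T2 3.
Outdoor T1 at 31: fill all 50 ; 190 left.
Print T1 at 30: fill all 45 ; 145 left.
Influencer T1 at 28: fill all 50 ; 95 left.
Radio/T1 (20): +30 ; 65 left.
Fill Print T2 block (45 at 18) ; 20 left.
Social T1 at 14: only 20 left, fill 20.
Total = 31×50 + 30×45 + 28×50 + 20×30 + 18×45 + 14×20 = 5990.

5990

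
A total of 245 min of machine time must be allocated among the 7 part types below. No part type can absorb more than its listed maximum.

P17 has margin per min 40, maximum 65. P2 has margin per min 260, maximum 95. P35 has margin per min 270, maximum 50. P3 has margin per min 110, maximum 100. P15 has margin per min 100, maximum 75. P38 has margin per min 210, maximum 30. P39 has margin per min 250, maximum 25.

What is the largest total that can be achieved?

55700

Rank by margin per min: P35 270 > P2 260 > P39 250 > P38 210 > P3 110 > P15 100 > P17 40.
Give P35 50 to hit its cap of 50 → 195 left.
P2 takes 95 to reach its cap of 95 → 100 left.
P39 takes 25 to reach its cap of 25 → 75 left.
Give P38 30 to hit its cap of 30 → 45 left.
Only 45 left; P3 takes them to reach 45.
Total = 260×95 + 270×50 + 110×45 + 210×30 + 250×25 = 55700.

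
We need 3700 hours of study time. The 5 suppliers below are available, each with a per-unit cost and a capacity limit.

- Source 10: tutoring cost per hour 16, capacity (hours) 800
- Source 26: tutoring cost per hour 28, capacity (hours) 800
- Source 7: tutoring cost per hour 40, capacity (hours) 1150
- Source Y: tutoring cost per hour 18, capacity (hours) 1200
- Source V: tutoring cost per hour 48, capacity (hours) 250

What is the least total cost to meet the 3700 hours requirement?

92800

Use suppliers in increasing cost order.
Source 10 at 16: take all 800 hours — 2900 still needed.
Source Y at 18: take all 1200 hours — 1700 still needed.
Source 26 (28): use full 800 — 900 hours to go.
Source 7 at 40: take 900 of its 1150 — requirement met.
Source V: unused.
Cost = 800×16 + 1200×18 + 800×28 + 900×40 = 92800.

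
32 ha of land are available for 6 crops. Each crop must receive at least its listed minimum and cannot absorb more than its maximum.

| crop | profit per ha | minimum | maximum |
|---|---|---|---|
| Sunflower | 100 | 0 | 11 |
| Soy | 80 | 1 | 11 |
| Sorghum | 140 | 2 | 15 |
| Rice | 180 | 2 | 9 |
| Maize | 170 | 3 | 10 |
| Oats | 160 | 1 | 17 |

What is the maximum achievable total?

Meeting every minimum uses 0+1+2+2+3+1 = 9 ha, leaving 23.
Highest profit per ha first: Rice 180 > Maize 170 > Oats 160 > Sorghum 140 > Sunflower 100 > Soy 80.
Rice takes 7 more to reach its cap of 9 → 16 left.
Maize takes 7 more to reach its cap of 10 → 9 left.
Oats has room for 16 more but only 9 remain, so it gets 10.
Total = 80×1 + 140×2 + 180×9 + 170×10 + 160×10 = 5280.

5280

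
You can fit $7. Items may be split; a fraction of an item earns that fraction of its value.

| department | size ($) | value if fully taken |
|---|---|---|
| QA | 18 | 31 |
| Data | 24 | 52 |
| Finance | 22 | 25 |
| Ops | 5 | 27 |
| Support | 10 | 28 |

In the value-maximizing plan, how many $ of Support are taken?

Sort by value density: Ops 27/5≈5.4, Support 28/10≈2.8, Data 52/24≈2.17, QA 31/18≈1.72, Finance 25/22≈1.14.
Ops: take in full, 5 $ for value 27 — 2 left.
Only 2 $ remain; take 2/10 of Support for value 28×2/10 = 5.6.

2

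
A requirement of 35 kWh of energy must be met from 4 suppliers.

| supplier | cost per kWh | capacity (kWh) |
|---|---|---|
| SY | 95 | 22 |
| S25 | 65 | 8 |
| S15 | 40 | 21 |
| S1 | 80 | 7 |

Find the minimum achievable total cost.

Fill from the cheapest supplier first.
Take 21 from S15 at 40 → need 14 more.
S25 (65): use full 8 → 6 kWh to go.
S1 at 80: take 6 of its 7 → requirement met.
SY: unused.
Cost = 21×40 + 8×65 + 6×80 = 1840.

1840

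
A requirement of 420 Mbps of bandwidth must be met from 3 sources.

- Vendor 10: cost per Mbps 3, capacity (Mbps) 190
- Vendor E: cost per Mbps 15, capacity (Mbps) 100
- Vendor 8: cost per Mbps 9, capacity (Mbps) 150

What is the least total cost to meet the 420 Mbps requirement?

3120

Use sources in increasing cost order.
Vendor 10 at 3: take all 190 Mbps → 230 still needed.
Vendor 8 (9): use full 150 → 80 Mbps to go.
Vendor E (15): take the remaining 80 → done.
Cost = 190×3 + 150×9 + 80×15 = 3120.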